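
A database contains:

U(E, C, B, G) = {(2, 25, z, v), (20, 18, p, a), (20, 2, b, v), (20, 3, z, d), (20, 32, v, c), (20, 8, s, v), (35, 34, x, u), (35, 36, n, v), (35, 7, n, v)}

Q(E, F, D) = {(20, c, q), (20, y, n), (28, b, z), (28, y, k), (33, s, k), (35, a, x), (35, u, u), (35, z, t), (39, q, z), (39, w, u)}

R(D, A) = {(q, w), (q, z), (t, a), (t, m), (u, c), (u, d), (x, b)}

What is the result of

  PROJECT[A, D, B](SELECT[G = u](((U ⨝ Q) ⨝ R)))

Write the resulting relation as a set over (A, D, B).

{(a, t, x), (b, x, x), (c, u, x), (d, u, x), (m, t, x)}

U ⋈ Q (natural join on E): {(20, 18, p, a, c, q), (20, 18, p, a, y, n), (20, 2, b, v, c, q), (20, 2, b, v, y, n), (20, 3, z, d, c, q), (20, 3, z, d, y, n), (20, 32, v, c, c, q), (20, 32, v, c, y, n), (20, 8, s, v, c, q), (20, 8, s, v, y, n), (35, 34, x, u, a, x), (35, 34, x, u, u, u), (35, 34, x, u, z, t), (35, 36, n, v, a, x), (35, 36, n, v, u, u), (35, 36, n, v, z, t), (35, 7, n, v, a, x), (35, 7, n, v, u, u), (35, 7, n, v, z, t)}
(U ⨝ Q) ⋈ R (natural join on D): {(20, 18, p, a, c, q, w), (20, 18, p, a, c, q, z), (20, 2, b, v, c, q, w), (20, 2, b, v, c, q, z), (20, 3, z, d, c, q, w), (20, 3, z, d, c, q, z), (20, 32, v, c, c, q, w), (20, 32, v, c, c, q, z), (20, 8, s, v, c, q, w), (20, 8, s, v, c, q, z), (35, 34, x, u, a, x, b), (35, 34, x, u, u, u, c), (35, 34, x, u, u, u, d), (35, 34, x, u, z, t, a), (35, 34, x, u, z, t, m), (35, 36, n, v, a, x, b), (35, 36, n, v, u, u, c), (35, 36, n, v, u, u, d), (35, 36, n, v, z, t, a), (35, 36, n, v, z, t, m), (35, 7, n, v, a, x, b), (35, 7, n, v, u, u, c), (35, 7, n, v, u, u, d), (35, 7, n, v, z, t, a), (35, 7, n, v, z, t, m)}
σ[G = u]: keep tuples satisfying G = u → {(35, 34, x, u, a, x, b), (35, 34, x, u, u, u, c), (35, 34, x, u, u, u, d), (35, 34, x, u, z, t, a), (35, 34, x, u, z, t, m)}
π_{A, D, B} gives {(a, t, x), (b, x, x), (c, u, x), (d, u, x), (m, t, x)}.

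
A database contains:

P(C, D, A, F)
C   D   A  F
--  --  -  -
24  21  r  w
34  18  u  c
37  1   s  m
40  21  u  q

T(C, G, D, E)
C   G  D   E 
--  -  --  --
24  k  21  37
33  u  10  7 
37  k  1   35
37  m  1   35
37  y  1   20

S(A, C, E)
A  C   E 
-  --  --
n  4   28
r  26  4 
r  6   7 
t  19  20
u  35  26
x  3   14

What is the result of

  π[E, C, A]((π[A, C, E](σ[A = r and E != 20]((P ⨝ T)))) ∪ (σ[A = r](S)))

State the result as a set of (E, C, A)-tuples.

P ⋈ T (natural join on C, D): {(24, 21, r, w, k, 37), (37, 1, s, m, k, 35), (37, 1, s, m, m, 35), (37, 1, s, m, y, 20)}
Selection A = r and E != 20: {(24, 21, r, w, k, 37)}
Projecting to A, C, E: {(r, 24, 37)}
Selection A = r: {(r, 26, 4), (r, 6, 7)}
Union: {(r, 24, 37)} with {(r, 26, 4), (r, 6, 7)} → {(r, 24, 37), (r, 26, 4), (r, 6, 7)}
Projecting to E, C, A: {(37, 24, r), (4, 26, r), (7, 6, r)}

{(37, 24, r), (4, 26, r), (7, 6, r)}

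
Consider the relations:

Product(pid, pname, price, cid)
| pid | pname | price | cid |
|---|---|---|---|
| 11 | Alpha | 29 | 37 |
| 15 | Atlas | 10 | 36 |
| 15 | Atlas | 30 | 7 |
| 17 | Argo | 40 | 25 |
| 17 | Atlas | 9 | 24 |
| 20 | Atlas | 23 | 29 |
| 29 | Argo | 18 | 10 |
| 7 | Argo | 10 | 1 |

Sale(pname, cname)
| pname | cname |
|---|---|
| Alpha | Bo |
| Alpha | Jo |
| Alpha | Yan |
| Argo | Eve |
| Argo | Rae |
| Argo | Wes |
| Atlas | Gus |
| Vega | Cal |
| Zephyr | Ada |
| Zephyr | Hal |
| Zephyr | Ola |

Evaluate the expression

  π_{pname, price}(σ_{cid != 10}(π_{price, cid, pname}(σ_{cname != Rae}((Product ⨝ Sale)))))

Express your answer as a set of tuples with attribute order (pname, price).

Natural join on pname: {(11, Alpha, 29, 37, Bo), (11, Alpha, 29, 37, Jo), (11, Alpha, 29, 37, Yan), (15, Atlas, 10, 36, Gus), (15, Atlas, 30, 7, Gus), (17, Argo, 40, 25, Eve), (17, Argo, 40, 25, Rae), (17, Argo, 40, 25, Wes), (17, Atlas, 9, 24, Gus), (20, Atlas, 23, 29, Gus), (29, Argo, 18, 10, Eve), (29, Argo, 18, 10, Rae), (29, Argo, 18, 10, Wes), (7, Argo, 10, 1, Eve), (7, Argo, 10, 1, Rae), (7, Argo, 10, 1, Wes)}
Apply σ_{cname != Rae}; surviving tuples: {(11, Alpha, 29, 37, Bo), (11, Alpha, 29, 37, Jo), (11, Alpha, 29, 37, Yan), (15, Atlas, 10, 36, Gus), (15, Atlas, 30, 7, Gus), (17, Argo, 40, 25, Eve), (17, Argo, 40, 25, Wes), (17, Atlas, 9, 24, Gus), (20, Atlas, 23, 29, Gus), (29, Argo, 18, 10, Eve), (29, Argo, 18, 10, Wes), (7, Argo, 10, 1, Eve), (7, Argo, 10, 1, Wes)}
Keep only column(s) price, cid, pname (5 duplicate(s) eliminated): {(10, 1, Argo), (10, 36, Atlas), (18, 10, Argo), (23, 29, Atlas), (29, 37, Alpha), (30, 7, Atlas), (40, 25, Argo), (9, 24, Atlas)}
Apply σ_{cid != 10}; surviving tuples: {(10, 1, Argo), (10, 36, Atlas), (23, 29, Atlas), (29, 37, Alpha), (30, 7, Atlas), (40, 25, Argo), (9, 24, Atlas)}
Keep only column(s) pname, price: {(Alpha, 29), (Argo, 10), (Argo, 40), (Atlas, 10), (Atlas, 23), (Atlas, 30), (Atlas, 9)}

{(Alpha, 29), (Argo, 10), (Argo, 40), (Atlas, 10), (Atlas, 23), (Atlas, 30), (Atlas, 9)}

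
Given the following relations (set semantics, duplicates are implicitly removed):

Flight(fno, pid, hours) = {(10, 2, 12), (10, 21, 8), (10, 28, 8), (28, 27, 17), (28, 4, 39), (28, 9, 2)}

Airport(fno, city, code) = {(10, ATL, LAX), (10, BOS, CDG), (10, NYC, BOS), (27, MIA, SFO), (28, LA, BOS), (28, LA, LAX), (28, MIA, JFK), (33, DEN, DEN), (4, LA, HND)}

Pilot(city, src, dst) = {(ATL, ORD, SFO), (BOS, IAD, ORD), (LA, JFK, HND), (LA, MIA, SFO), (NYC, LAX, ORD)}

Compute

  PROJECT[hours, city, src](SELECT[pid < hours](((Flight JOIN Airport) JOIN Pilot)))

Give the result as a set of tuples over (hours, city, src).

Natural join on fno: {(10, 2, 12, ATL, LAX), (10, 2, 12, BOS, CDG), (10, 2, 12, NYC, BOS), (10, 21, 8, ATL, LAX), (10, 21, 8, BOS, CDG), (10, 21, 8, NYC, BOS), (10, 28, 8, ATL, LAX), (10, 28, 8, BOS, CDG), (10, 28, 8, NYC, BOS), (28, 27, 17, LA, BOS), (28, 27, 17, LA, LAX), (28, 27, 17, MIA, JFK), (28, 4, 39, LA, BOS), (28, 4, 39, LA, LAX), (28, 4, 39, MIA, JFK), (28, 9, 2, LA, BOS), (28, 9, 2, LA, LAX), (28, 9, 2, MIA, JFK)}
Natural join on city: {(10, 2, 12, ATL, LAX, ORD, SFO), (10, 2, 12, BOS, CDG, IAD, ORD), (10, 2, 12, NYC, BOS, LAX, ORD), (10, 21, 8, ATL, LAX, ORD, SFO), (10, 21, 8, BOS, CDG, IAD, ORD), (10, 21, 8, NYC, BOS, LAX, ORD), (10, 28, 8, ATL, LAX, ORD, SFO), (10, 28, 8, BOS, CDG, IAD, ORD), (10, 28, 8, NYC, BOS, LAX, ORD), (28, 27, 17, LA, BOS, JFK, HND), (28, 27, 17, LA, BOS, MIA, SFO), (28, 27, 17, LA, LAX, JFK, HND), (28, 27, 17, LA, LAX, MIA, SFO), (28, 4, 39, LA, BOS, JFK, HND), (28, 4, 39, LA, BOS, MIA, SFO), (28, 4, 39, LA, LAX, JFK, HND), (28, 4, 39, LA, LAX, MIA, SFO), (28, 9, 2, LA, BOS, JFK, HND), (28, 9, 2, LA, BOS, MIA, SFO), (28, 9, 2, LA, LAX, JFK, HND), (28, 9, 2, LA, LAX, MIA, SFO)}
Selection pid < hours: {(10, 2, 12, ATL, LAX, ORD, SFO), (10, 2, 12, BOS, CDG, IAD, ORD), (10, 2, 12, NYC, BOS, LAX, ORD), (28, 4, 39, LA, BOS, JFK, HND), (28, 4, 39, LA, BOS, MIA, SFO), (28, 4, 39, LA, LAX, JFK, HND), (28, 4, 39, LA, LAX, MIA, SFO)}
Projecting to hours, city, src (2 duplicate(s) eliminated): {(12, ATL, ORD), (12, BOS, IAD), (12, NYC, LAX), (39, LA, JFK), (39, LA, MIA)}

{(12, ATL, ORD), (12, BOS, IAD), (12, NYC, LAX), (39, LA, JFK), (39, LA, MIA)}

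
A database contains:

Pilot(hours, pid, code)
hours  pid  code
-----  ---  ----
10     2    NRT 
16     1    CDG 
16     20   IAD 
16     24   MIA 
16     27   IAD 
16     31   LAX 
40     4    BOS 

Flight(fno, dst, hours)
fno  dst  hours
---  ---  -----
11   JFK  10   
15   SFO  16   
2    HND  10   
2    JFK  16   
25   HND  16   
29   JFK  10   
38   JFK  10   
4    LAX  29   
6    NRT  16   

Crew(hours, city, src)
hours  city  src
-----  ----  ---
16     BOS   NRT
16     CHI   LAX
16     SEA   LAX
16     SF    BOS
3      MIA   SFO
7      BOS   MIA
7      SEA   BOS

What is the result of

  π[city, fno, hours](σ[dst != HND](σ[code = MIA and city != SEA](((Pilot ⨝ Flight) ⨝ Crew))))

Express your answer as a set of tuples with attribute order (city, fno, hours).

Joining Pilot and Flight on hours yields {(10, 2, NRT, 11, JFK), (10, 2, NRT, 2, HND), (10, 2, NRT, 29, JFK), (10, 2, NRT, 38, JFK), (16, 1, CDG, 15, SFO), (16, 1, CDG, 2, JFK), (16, 1, CDG, 25, HND), (16, 1, CDG, 6, NRT), (16, 20, IAD, 15, SFO), (16, 20, IAD, 2, JFK), (16, 20, IAD, 25, HND), (16, 20, IAD, 6, NRT), (16, 24, MIA, 15, SFO), (16, 24, MIA, 2, JFK), (16, 24, MIA, 25, HND), (16, 24, MIA, 6, NRT), (16, 27, IAD, 15, SFO), (16, 27, IAD, 2, JFK), (16, 27, IAD, 25, HND), (16, 27, IAD, 6, NRT), (16, 31, LAX, 15, SFO), (16, 31, LAX, 2, JFK), (16, 31, LAX, 25, HND), (16, 31, LAX, 6, NRT)}.
Joining (Pilot ⨝ Flight) and Crew on hours yields {(16, 1, CDG, 15, SFO, BOS, NRT), (16, 1, CDG, 15, SFO, CHI, LAX), (16, 1, CDG, 15, SFO, SEA, LAX), (16, 1, CDG, 15, SFO, SF, BOS), (16, 1, CDG, 2, JFK, BOS, NRT), (16, 1, CDG, 2, JFK, CHI, LAX), (16, 1, CDG, 2, JFK, SEA, LAX), (16, 1, CDG, 2, JFK, SF, BOS), (16, 1, CDG, 25, HND, BOS, NRT), (16, 1, CDG, 25, HND, CHI, LAX), (16, 1, CDG, 25, HND, SEA, LAX), (16, 1, CDG, 25, HND, SF, BOS), (16, 1, CDG, 6, NRT, BOS, NRT), (16, 1, CDG, 6, NRT, CHI, LAX), (16, 1, CDG, 6, NRT, SEA, LAX), (16, 1, CDG, 6, NRT, SF, BOS), (16, 20, IAD, 15, SFO, BOS, NRT), (16, 20, IAD, 15, SFO, CHI, LAX), (16, 20, IAD, 15, SFO, SEA, LAX), (16, 20, IAD, 15, SFO, SF, BOS), (16, 20, IAD, 2, JFK, BOS, NRT), (16, 20, IAD, 2, JFK, CHI, LAX), (16, 20, IAD, 2, JFK, SEA, LAX), (16, 20, IAD, 2, JFK, SF, BOS), (16, 20, IAD, 25, HND, BOS, NRT), (16, 20, IAD, 25, HND, CHI, LAX), (16, 20, IAD, 25, HND, SEA, LAX), (16, 20, IAD, 25, HND, SF, BOS), (16, 20, IAD, 6, NRT, BOS, NRT), (16, 20, IAD, 6, NRT, CHI, LAX), (16, 20, IAD, 6, NRT, SEA, LAX), (16, 20, IAD, 6, NRT, SF, BOS), (16, 24, MIA, 15, SFO, BOS, NRT), (16, 24, MIA, 15, SFO, CHI, LAX), (16, 24, MIA, 15, SFO, SEA, LAX), (16, 24, MIA, 15, SFO, SF, BOS), (16, 24, MIA, 2, JFK, BOS, NRT), (16, 24, MIA, 2, JFK, CHI, LAX), (16, 24, MIA, 2, JFK, SEA, LAX), (16, 24, MIA, 2, JFK, SF, BOS), (16, 24, MIA, 25, HND, BOS, NRT), (16, 24, MIA, 25, HND, CHI, LAX), (16, 24, MIA, 25, HND, SEA, LAX), (16, 24, MIA, 25, HND, SF, BOS), (16, 24, MIA, 6, NRT, BOS, NRT), (16, 24, MIA, 6, NRT, CHI, LAX), (16, 24, MIA, 6, NRT, SEA, LAX), (16, 24, MIA, 6, NRT, SF, BOS), (16, 27, IAD, 15, SFO, BOS, NRT), (16, 27, IAD, 15, SFO, CHI, LAX), (16, 27, IAD, 15, SFO, SEA, LAX), (16, 27, IAD, 15, SFO, SF, BOS), (16, 27, IAD, 2, JFK, BOS, NRT), (16, 27, IAD, 2, JFK, CHI, LAX), (16, 27, IAD, 2, JFK, SEA, LAX), (16, 27, IAD, 2, JFK, SF, BOS), (16, 27, IAD, 25, HND, BOS, NRT), (16, 27, IAD, 25, HND, CHI, LAX), (16, 27, IAD, 25, HND, SEA, LAX), (16, 27, IAD, 25, HND, SF, BOS), (16, 27, IAD, 6, NRT, BOS, NRT), (16, 27, IAD, 6, NRT, CHI, LAX), (16, 27, IAD, 6, NRT, SEA, LAX), (16, 27, IAD, 6, NRT, SF, BOS), (16, 31, LAX, 15, SFO, BOS, NRT), (16, 31, LAX, 15, SFO, CHI, LAX), (16, 31, LAX, 15, SFO, SEA, LAX), (16, 31, LAX, 15, SFO, SF, BOS), (16, 31, LAX, 2, JFK, BOS, NRT), (16, 31, LAX, 2, JFK, CHI, LAX), (16, 31, LAX, 2, JFK, SEA, LAX), (16, 31, LAX, 2, JFK, SF, BOS), (16, 31, LAX, 25, HND, BOS, NRT), (16, 31, LAX, 25, HND, CHI, LAX), (16, 31, LAX, 25, HND, SEA, LAX), (16, 31, LAX, 25, HND, SF, BOS), (16, 31, LAX, 6, NRT, BOS, NRT), (16, 31, LAX, 6, NRT, CHI, LAX), (16, 31, LAX, 6, NRT, SEA, LAX), (16, 31, LAX, 6, NRT, SF, BOS)}.
Apply σ_{code = MIA and city != SEA}; surviving tuples: {(16, 24, MIA, 15, SFO, BOS, NRT), (16, 24, MIA, 15, SFO, CHI, LAX), (16, 24, MIA, 15, SFO, SF, BOS), (16, 24, MIA, 2, JFK, BOS, NRT), (16, 24, MIA, 2, JFK, CHI, LAX), (16, 24, MIA, 2, JFK, SF, BOS), (16, 24, MIA, 25, HND, BOS, NRT), (16, 24, MIA, 25, HND, CHI, LAX), (16, 24, MIA, 25, HND, SF, BOS), (16, 24, MIA, 6, NRT, BOS, NRT), (16, 24, MIA, 6, NRT, CHI, LAX), (16, 24, MIA, 6, NRT, SF, BOS)}
Apply σ_{dst != HND}; surviving tuples: {(16, 24, MIA, 15, SFO, BOS, NRT), (16, 24, MIA, 15, SFO, CHI, LAX), (16, 24, MIA, 15, SFO, SF, BOS), (16, 24, MIA, 2, JFK, BOS, NRT), (16, 24, MIA, 2, JFK, CHI, LAX), (16, 24, MIA, 2, JFK, SF, BOS), (16, 24, MIA, 6, NRT, BOS, NRT), (16, 24, MIA, 6, NRT, CHI, LAX), (16, 24, MIA, 6, NRT, SF, BOS)}
π_{city, fno, hours} gives {(BOS, 15, 16), (BOS, 2, 16), (BOS, 6, 16), (CHI, 15, 16), (CHI, 2, 16), (CHI, 6, 16), (SF, 15, 16), (SF, 2, 16), (SF, 6, 16)}.

{(BOS, 15, 16), (BOS, 2, 16), (BOS, 6, 16), (CHI, 15, 16), (CHI, 2, 16), (CHI, 6, 16), (SF, 15, 16), (SF, 2, 16), (SF, 6, 16)}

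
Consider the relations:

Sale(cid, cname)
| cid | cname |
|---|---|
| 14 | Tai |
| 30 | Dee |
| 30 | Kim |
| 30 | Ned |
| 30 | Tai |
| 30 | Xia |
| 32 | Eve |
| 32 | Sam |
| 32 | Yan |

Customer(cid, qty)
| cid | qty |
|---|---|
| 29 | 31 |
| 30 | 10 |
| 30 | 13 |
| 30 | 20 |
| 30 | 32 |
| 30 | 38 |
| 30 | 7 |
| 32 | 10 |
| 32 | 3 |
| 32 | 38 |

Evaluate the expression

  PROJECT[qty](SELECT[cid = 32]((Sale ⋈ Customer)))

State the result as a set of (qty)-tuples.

{10, 3, 38}

Sale ⋈ Customer (natural join on cid): {(30, Dee, 10), (30, Dee, 13), (30, Dee, 20), (30, Dee, 32), (30, Dee, 38), (30, Dee, 7), (30, Kim, 10), (30, Kim, 13), (30, Kim, 20), (30, Kim, 32), (30, Kim, 38), (30, Kim, 7), (30, Ned, 10), (30, Ned, 13), (30, Ned, 20), (30, Ned, 32), (30, Ned, 38), (30, Ned, 7), (30, Tai, 10), (30, Tai, 13), (30, Tai, 20), (30, Tai, 32), (30, Tai, 38), (30, Tai, 7), (30, Xia, 10), (30, Xia, 13), (30, Xia, 20), (30, Xia, 32), (30, Xia, 38), (30, Xia, 7), (32, Eve, 10), (32, Eve, 3), (32, Eve, 38), (32, Sam, 10), (32, Sam, 3), (32, Sam, 38), (32, Yan, 10), (32, Yan, 3), (32, Yan, 38)}
σ[cid = 32]: keep tuples satisfying cid = 32 → {(32, Eve, 10), (32, Eve, 3), (32, Eve, 38), (32, Sam, 10), (32, Sam, 3), (32, Sam, 38), (32, Yan, 10), (32, Yan, 3), (32, Yan, 38)}
π_{qty} gives {10, 3, 38} (6 duplicate(s) eliminated).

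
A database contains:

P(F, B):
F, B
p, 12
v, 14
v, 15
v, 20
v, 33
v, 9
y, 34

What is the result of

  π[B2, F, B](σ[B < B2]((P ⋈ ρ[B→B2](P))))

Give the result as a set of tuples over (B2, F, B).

ρ[B→B2]: schema becomes (F, B2); tuples unchanged.
Joining P and ρ[B→B2](P) on F yields {(p, 12, 12), (v, 14, 14), (v, 14, 15), (v, 14, 20), (v, 14, 33), (v, 14, 9), (v, 15, 14), (v, 15, 15), (v, 15, 20), (v, 15, 33), (v, 15, 9), (v, 20, 14), (v, 20, 15), (v, 20, 20), (v, 20, 33), (v, 20, 9), (v, 33, 14), (v, 33, 15), (v, 33, 20), (v, 33, 33), (v, 33, 9), (v, 9, 14), (v, 9, 15), (v, 9, 20), (v, 9, 33), (v, 9, 9), (y, 34, 34)}.
Selection B < B2: {(v, 14, 15), (v, 14, 20), (v, 14, 33), (v, 15, 20), (v, 15, 33), (v, 20, 33), (v, 9, 14), (v, 9, 15), (v, 9, 20), (v, 9, 33)}
Projecting to B2, F, B: {(14, v, 9), (15, v, 14), (15, v, 9), (20, v, 14), (20, v, 15), (20, v, 9), (33, v, 14), (33, v, 15), (33, v, 20), (33, v, 9)}

{(14, v, 9), (15, v, 14), (15, v, 9), (20, v, 14), (20, v, 15), (20, v, 9), (33, v, 14), (33, v, 15), (33, v, 20), (33, v, 9)}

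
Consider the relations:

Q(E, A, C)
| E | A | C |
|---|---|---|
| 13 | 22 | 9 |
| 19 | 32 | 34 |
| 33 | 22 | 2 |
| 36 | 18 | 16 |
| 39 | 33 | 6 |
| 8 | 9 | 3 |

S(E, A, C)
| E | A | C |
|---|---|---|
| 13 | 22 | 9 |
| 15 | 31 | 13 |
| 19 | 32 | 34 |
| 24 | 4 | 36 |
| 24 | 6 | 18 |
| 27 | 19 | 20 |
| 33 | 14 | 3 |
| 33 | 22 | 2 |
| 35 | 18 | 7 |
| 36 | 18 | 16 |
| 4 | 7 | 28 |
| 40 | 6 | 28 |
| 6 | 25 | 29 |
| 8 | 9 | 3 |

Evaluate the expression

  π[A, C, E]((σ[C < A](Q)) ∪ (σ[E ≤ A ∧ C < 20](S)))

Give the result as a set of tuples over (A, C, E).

{(18, 16, 36), (22, 2, 33), (22, 9, 13), (31, 13, 15), (33, 6, 39), (9, 3, 8)}

Selection C < A: {(13, 22, 9), (33, 22, 2), (36, 18, 16), (39, 33, 6), (8, 9, 3)}
Selection E ≤ A ∧ C < 20: {(13, 22, 9), (15, 31, 13), (8, 9, 3)}
Taking the union: {(13, 22, 9), (15, 31, 13), (33, 22, 2), (36, 18, 16), (39, 33, 6), (8, 9, 3)}
Keep only column(s) A, C, E: {(18, 16, 36), (22, 2, 33), (22, 9, 13), (31, 13, 15), (33, 6, 39), (9, 3, 8)}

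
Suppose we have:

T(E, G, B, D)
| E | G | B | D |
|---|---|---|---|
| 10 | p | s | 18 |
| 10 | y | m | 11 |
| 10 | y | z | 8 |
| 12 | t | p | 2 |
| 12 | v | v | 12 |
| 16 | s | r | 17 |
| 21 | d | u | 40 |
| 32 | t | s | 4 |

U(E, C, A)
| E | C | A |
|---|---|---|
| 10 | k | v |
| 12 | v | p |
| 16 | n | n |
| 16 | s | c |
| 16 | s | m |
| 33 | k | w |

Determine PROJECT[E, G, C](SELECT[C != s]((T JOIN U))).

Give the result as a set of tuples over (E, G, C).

{(10, p, k), (10, y, k), (12, t, v), (12, v, v), (16, s, n)}

Natural join on E: {(10, p, s, 18, k, v), (10, y, m, 11, k, v), (10, y, z, 8, k, v), (12, t, p, 2, v, p), (12, v, v, 12, v, p), (16, s, r, 17, n, n), (16, s, r, 17, s, c), (16, s, r, 17, s, m)}
σ[C != s]: keep tuples satisfying C != s → {(10, p, s, 18, k, v), (10, y, m, 11, k, v), (10, y, z, 8, k, v), (12, t, p, 2, v, p), (12, v, v, 12, v, p), (16, s, r, 17, n, n)}
π_{E, G, C} gives {(10, p, k), (10, y, k), (12, t, v), (12, v, v), (16, s, n)} (1 duplicate(s) eliminated).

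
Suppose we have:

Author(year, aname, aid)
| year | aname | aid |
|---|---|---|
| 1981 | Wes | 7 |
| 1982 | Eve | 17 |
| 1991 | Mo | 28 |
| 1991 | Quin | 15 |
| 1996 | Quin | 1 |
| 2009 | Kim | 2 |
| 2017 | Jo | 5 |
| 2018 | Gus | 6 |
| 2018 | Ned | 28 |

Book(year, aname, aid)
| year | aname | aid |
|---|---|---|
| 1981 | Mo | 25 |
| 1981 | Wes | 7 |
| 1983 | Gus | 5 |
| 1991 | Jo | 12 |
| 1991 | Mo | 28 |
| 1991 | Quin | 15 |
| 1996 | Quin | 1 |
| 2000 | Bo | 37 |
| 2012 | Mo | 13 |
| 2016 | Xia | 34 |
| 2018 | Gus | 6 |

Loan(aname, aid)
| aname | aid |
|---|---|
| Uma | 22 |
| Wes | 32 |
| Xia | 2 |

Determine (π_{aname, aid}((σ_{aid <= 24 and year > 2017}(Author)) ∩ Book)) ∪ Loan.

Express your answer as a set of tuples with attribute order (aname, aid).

σ[aid <= 24 and year > 2017]: keep tuples satisfying aid <= 24 and year > 2017 → {(2018, Gus, 6)}
Taking the intersection: {(2018, Gus, 6)}
Projecting to aname, aid: {(Gus, 6)}
Taking the union: {(Gus, 6), (Uma, 22), (Wes, 32), (Xia, 2)}

{(Gus, 6), (Uma, 22), (Wes, 32), (Xia, 2)}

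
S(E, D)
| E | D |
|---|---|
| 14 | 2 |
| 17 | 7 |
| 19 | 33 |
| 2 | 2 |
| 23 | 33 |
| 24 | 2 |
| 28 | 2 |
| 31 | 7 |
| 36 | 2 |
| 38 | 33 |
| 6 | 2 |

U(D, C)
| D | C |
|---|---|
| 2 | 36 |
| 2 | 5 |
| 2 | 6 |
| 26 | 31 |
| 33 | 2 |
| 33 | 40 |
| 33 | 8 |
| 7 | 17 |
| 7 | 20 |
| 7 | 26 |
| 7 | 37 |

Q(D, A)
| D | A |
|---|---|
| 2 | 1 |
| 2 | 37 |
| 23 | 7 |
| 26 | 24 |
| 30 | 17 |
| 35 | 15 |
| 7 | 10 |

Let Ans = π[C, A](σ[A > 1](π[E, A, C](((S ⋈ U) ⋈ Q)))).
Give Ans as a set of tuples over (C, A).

{(17, 10), (20, 10), (26, 10), (36, 37), (37, 10), (5, 37), (6, 37)}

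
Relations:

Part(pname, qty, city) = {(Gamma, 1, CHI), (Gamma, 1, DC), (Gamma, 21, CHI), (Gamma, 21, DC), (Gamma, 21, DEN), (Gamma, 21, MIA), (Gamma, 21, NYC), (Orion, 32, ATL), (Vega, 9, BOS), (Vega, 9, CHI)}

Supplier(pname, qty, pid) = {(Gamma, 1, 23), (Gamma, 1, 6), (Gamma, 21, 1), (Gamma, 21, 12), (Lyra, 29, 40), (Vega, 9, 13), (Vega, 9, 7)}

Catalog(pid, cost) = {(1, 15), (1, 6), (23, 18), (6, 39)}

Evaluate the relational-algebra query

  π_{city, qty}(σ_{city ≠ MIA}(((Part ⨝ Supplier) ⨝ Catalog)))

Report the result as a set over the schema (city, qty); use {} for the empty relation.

{(CHI, 1), (CHI, 21), (DC, 1), (DC, 21), (DEN, 21), (NYC, 21)}

Part ⋈ Supplier (natural join on pname, qty): {(Gamma, 1, CHI, 23), (Gamma, 1, CHI, 6), (Gamma, 1, DC, 23), (Gamma, 1, DC, 6), (Gamma, 21, CHI, 1), (Gamma, 21, CHI, 12), (Gamma, 21, DC, 1), (Gamma, 21, DC, 12), (Gamma, 21, DEN, 1), (Gamma, 21, DEN, 12), (Gamma, 21, MIA, 1), (Gamma, 21, MIA, 12), (Gamma, 21, NYC, 1), (Gamma, 21, NYC, 12), (Vega, 9, BOS, 13), (Vega, 9, BOS, 7), (Vega, 9, CHI, 13), (Vega, 9, CHI, 7)}
(Part ⨝ Supplier) ⋈ Catalog (natural join on pid): {(Gamma, 1, CHI, 23, 18), (Gamma, 1, CHI, 6, 39), (Gamma, 1, DC, 23, 18), (Gamma, 1, DC, 6, 39), (Gamma, 21, CHI, 1, 15), (Gamma, 21, CHI, 1, 6), (Gamma, 21, DC, 1, 15), (Gamma, 21, DC, 1, 6), (Gamma, 21, DEN, 1, 15), (Gamma, 21, DEN, 1, 6), (Gamma, 21, MIA, 1, 15), (Gamma, 21, MIA, 1, 6), (Gamma, 21, NYC, 1, 15), (Gamma, 21, NYC, 1, 6)}
σ[city ≠ MIA]: keep tuples satisfying city ≠ MIA → {(Gamma, 1, CHI, 23, 18), (Gamma, 1, CHI, 6, 39), (Gamma, 1, DC, 23, 18), (Gamma, 1, DC, 6, 39), (Gamma, 21, CHI, 1, 15), (Gamma, 21, CHI, 1, 6), (Gamma, 21, DC, 1, 15), (Gamma, 21, DC, 1, 6), (Gamma, 21, DEN, 1, 15), (Gamma, 21, DEN, 1, 6), (Gamma, 21, NYC, 1, 15), (Gamma, 21, NYC, 1, 6)}
π_{city, qty} gives {(CHI, 1), (CHI, 21), (DC, 1), (DC, 21), (DEN, 21), (NYC, 21)} (6 duplicate(s) eliminated).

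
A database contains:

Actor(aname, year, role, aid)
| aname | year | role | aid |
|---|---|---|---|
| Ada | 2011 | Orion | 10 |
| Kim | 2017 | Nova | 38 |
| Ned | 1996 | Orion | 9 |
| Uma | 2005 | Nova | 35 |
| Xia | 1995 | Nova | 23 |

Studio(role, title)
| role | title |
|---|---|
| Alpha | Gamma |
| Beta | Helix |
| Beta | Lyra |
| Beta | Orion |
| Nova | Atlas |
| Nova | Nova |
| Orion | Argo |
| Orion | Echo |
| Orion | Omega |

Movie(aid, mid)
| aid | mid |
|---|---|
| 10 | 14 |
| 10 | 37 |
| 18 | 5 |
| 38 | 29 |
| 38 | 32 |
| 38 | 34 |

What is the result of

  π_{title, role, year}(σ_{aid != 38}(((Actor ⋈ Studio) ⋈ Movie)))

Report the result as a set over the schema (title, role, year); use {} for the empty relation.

Joining Actor and Studio on role yields {(Ada, 2011, Orion, 10, Argo), (Ada, 2011, Orion, 10, Echo), (Ada, 2011, Orion, 10, Omega), (Kim, 2017, Nova, 38, Atlas), (Kim, 2017, Nova, 38, Nova), (Ned, 1996, Orion, 9, Argo), (Ned, 1996, Orion, 9, Echo), (Ned, 1996, Orion, 9, Omega), (Uma, 2005, Nova, 35, Atlas), (Uma, 2005, Nova, 35, Nova), (Xia, 1995, Nova, 23, Atlas), (Xia, 1995, Nova, 23, Nova)}.
Joining (Actor ⋈ Studio) and Movie on aid yields {(Ada, 2011, Orion, 10, Argo, 14), (Ada, 2011, Orion, 10, Argo, 37), (Ada, 2011, Orion, 10, Echo, 14), (Ada, 2011, Orion, 10, Echo, 37), (Ada, 2011, Orion, 10, Omega, 14), (Ada, 2011, Orion, 10, Omega, 37), (Kim, 2017, Nova, 38, Atlas, 29), (Kim, 2017, Nova, 38, Atlas, 32), (Kim, 2017, Nova, 38, Atlas, 34), (Kim, 2017, Nova, 38, Nova, 29), (Kim, 2017, Nova, 38, Nova, 32), (Kim, 2017, Nova, 38, Nova, 34)}.
σ[aid != 38]: keep tuples satisfying aid != 38 → {(Ada, 2011, Orion, 10, Argo, 14), (Ada, 2011, Orion, 10, Argo, 37), (Ada, 2011, Orion, 10, Echo, 14), (Ada, 2011, Orion, 10, Echo, 37), (Ada, 2011, Orion, 10, Omega, 14), (Ada, 2011, Orion, 10, Omega, 37)}
Keep only column(s) title, role, year (3 duplicate(s) eliminated): {(Argo, Orion, 2011), (Echo, Orion, 2011), (Omega, Orion, 2011)}

{(Argo, Orion, 2011), (Echo, Orion, 2011), (Omega, Orion, 2011)}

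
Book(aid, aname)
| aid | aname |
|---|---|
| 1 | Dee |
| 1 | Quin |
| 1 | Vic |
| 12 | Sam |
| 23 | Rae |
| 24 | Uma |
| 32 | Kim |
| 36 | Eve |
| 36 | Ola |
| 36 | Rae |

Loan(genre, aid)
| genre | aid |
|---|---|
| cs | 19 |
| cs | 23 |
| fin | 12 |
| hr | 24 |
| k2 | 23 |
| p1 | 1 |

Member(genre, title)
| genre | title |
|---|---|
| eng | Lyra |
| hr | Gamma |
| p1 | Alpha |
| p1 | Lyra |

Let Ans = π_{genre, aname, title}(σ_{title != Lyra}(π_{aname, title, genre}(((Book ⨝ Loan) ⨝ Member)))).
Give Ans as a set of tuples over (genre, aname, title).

Book ⋈ Loan (natural join on aid): {(1, Dee, p1), (1, Quin, p1), (1, Vic, p1), (12, Sam, fin), (23, Rae, cs), (23, Rae, k2), (24, Uma, hr)}
(Book ⨝ Loan) ⋈ Member (natural join on genre): {(1, Dee, p1, Alpha), (1, Dee, p1, Lyra), (1, Quin, p1, Alpha), (1, Quin, p1, Lyra), (1, Vic, p1, Alpha), (1, Vic, p1, Lyra), (24, Uma, hr, Gamma)}
π_{aname, title, genre} gives {(Dee, Alpha, p1), (Dee, Lyra, p1), (Quin, Alpha, p1), (Quin, Lyra, p1), (Uma, Gamma, hr), (Vic, Alpha, p1), (Vic, Lyra, p1)}.
Apply σ_{title != Lyra}; surviving tuples: {(Dee, Alpha, p1), (Quin, Alpha, p1), (Uma, Gamma, hr), (Vic, Alpha, p1)}
π_{genre, aname, title} gives {(hr, Uma, Gamma), (p1, Dee, Alpha), (p1, Quin, Alpha), (p1, Vic, Alpha)}.

{(hr, Uma, Gamma), (p1, Dee, Alpha), (p1, Quin, Alpha), (p1, Vic, Alpha)}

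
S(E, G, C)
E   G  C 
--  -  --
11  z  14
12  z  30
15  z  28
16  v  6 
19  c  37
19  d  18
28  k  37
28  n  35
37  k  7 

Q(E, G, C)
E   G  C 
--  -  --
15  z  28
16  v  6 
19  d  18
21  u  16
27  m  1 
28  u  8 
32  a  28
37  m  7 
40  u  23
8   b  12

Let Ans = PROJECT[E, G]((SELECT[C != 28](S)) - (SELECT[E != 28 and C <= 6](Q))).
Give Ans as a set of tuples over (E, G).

σ[C != 28]: keep tuples satisfying C != 28 → {(11, z, 14), (12, z, 30), (16, v, 6), (19, c, 37), (19, d, 18), (28, k, 37), (28, n, 35), (37, k, 7)}
σ[E != 28 and C <= 6]: keep tuples satisfying E != 28 and C <= 6 → {(16, v, 6), (27, m, 1)}
Taking the difference: {(11, z, 14), (12, z, 30), (19, c, 37), (19, d, 18), (28, k, 37), (28, n, 35), (37, k, 7)}
Keep only column(s) E, G: {(11, z), (12, z), (19, c), (19, d), (28, k), (28, n), (37, k)}

{(11, z), (12, z), (19, c), (19, d), (28, k), (28, n), (37, k)}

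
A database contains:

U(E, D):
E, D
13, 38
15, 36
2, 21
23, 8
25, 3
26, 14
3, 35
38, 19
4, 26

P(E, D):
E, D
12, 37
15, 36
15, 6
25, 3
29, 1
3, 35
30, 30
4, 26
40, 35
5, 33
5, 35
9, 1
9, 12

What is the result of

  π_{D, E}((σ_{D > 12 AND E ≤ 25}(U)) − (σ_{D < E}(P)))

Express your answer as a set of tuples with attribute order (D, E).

{(21, 2), (26, 4), (35, 3), (36, 15), (38, 13)}

Filtering on D > 12 AND E ≤ 25 leaves {(13, 38), (15, 36), (2, 21), (3, 35), (4, 26)}.
Filtering on D < E leaves {(15, 6), (25, 3), (29, 1), (40, 35), (9, 1)}.
Difference: {(13, 38), (15, 36), (2, 21), (3, 35), (4, 26)} with {(15, 6), (25, 3), (29, 1), (40, 35), (9, 1)} → {(13, 38), (15, 36), (2, 21), (3, 35), (4, 26)}
π_{D, E} gives {(21, 2), (26, 4), (35, 3), (36, 15), (38, 13)}.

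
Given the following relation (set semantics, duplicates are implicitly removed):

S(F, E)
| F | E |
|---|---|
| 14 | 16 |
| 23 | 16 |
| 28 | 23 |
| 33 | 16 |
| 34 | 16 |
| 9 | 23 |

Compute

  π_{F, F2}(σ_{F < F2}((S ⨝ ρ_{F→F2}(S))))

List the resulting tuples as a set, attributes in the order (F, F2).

ρ[F→F2]: schema becomes (F2, E); tuples unchanged.
S ⋈ ρ_{F→F2}(S) (natural join on E): {(14, 16, 14), (14, 16, 23), (14, 16, 33), (14, 16, 34), (23, 16, 14), (23, 16, 23), (23, 16, 33), (23, 16, 34), (28, 23, 28), (28, 23, 9), (33, 16, 14), (33, 16, 23), (33, 16, 33), (33, 16, 34), (34, 16, 14), (34, 16, 23), (34, 16, 33), (34, 16, 34), (9, 23, 28), (9, 23, 9)}
Apply σ_{F < F2}; surviving tuples: {(14, 16, 23), (14, 16, 33), (14, 16, 34), (23, 16, 33), (23, 16, 34), (33, 16, 34), (9, 23, 28)}
π_{F, F2} gives {(14, 23), (14, 33), (14, 34), (23, 33), (23, 34), (33, 34), (9, 28)}.

{(14, 23), (14, 33), (14, 34), (23, 33), (23, 34), (33, 34), (9, 28)}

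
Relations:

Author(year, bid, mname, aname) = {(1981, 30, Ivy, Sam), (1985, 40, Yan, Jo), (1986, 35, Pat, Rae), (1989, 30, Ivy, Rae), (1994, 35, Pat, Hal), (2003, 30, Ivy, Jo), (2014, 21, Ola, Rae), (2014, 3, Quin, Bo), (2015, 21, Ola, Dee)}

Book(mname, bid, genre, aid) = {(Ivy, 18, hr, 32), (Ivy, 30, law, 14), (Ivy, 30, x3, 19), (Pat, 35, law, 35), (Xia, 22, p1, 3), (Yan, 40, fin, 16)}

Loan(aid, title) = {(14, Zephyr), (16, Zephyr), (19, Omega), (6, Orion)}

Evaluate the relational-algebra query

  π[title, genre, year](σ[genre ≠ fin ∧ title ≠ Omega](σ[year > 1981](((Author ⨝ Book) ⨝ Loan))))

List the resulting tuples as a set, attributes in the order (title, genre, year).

{(Zephyr, law, 1989), (Zephyr, law, 2003)}

Author ⋈ Book (natural join on bid, mname): {(1981, 30, Ivy, Sam, law, 14), (1981, 30, Ivy, Sam, x3, 19), (1985, 40, Yan, Jo, fin, 16), (1986, 35, Pat, Rae, law, 35), (1989, 30, Ivy, Rae, law, 14), (1989, 30, Ivy, Rae, x3, 19), (1994, 35, Pat, Hal, law, 35), (2003, 30, Ivy, Jo, law, 14), (2003, 30, Ivy, Jo, x3, 19)}
(Author ⨝ Book) ⋈ Loan (natural join on aid): {(1981, 30, Ivy, Sam, law, 14, Zephyr), (1981, 30, Ivy, Sam, x3, 19, Omega), (1985, 40, Yan, Jo, fin, 16, Zephyr), (1989, 30, Ivy, Rae, law, 14, Zephyr), (1989, 30, Ivy, Rae, x3, 19, Omega), (2003, 30, Ivy, Jo, law, 14, Zephyr), (2003, 30, Ivy, Jo, x3, 19, Omega)}
Selection year > 1981: {(1985, 40, Yan, Jo, fin, 16, Zephyr), (1989, 30, Ivy, Rae, law, 14, Zephyr), (1989, 30, Ivy, Rae, x3, 19, Omega), (2003, 30, Ivy, Jo, law, 14, Zephyr), (2003, 30, Ivy, Jo, x3, 19, Omega)}
Selection genre ≠ fin ∧ title ≠ Omega: {(1989, 30, Ivy, Rae, law, 14, Zephyr), (2003, 30, Ivy, Jo, law, 14, Zephyr)}
π[title, genre, year]: project onto (title, genre, year) → {(Zephyr, law, 1989), (Zephyr, law, 2003)}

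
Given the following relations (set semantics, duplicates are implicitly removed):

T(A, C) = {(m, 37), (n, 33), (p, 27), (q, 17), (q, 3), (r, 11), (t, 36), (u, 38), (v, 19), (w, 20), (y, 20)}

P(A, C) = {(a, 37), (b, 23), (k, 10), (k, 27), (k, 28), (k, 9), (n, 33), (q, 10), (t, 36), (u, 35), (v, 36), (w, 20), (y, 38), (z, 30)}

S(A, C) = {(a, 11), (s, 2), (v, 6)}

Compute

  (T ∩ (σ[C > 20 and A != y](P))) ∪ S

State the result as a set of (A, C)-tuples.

Filtering on C > 20 and A != y leaves {(a, 37), (b, 23), (k, 27), (k, 28), (n, 33), (t, 36), (u, 35), (v, 36), (z, 30)}.
Taking the intersection: {(n, 33), (t, 36)}
Taking the union: {(a, 11), (n, 33), (s, 2), (t, 36), (v, 6)}

{(a, 11), (n, 33), (s, 2), (t, 36), (v, 6)}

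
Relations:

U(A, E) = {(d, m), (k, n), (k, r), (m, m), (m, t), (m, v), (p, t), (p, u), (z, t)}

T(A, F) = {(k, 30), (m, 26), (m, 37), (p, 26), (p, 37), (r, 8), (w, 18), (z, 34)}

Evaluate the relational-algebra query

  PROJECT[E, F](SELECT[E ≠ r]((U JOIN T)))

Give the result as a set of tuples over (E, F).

Joining U and T on A yields {(k, n, 30), (k, r, 30), (m, m, 26), (m, m, 37), (m, t, 26), (m, t, 37), (m, v, 26), (m, v, 37), (p, t, 26), (p, t, 37), (p, u, 26), (p, u, 37), (z, t, 34)}.
Filtering on E ≠ r leaves {(k, n, 30), (m, m, 26), (m, m, 37), (m, t, 26), (m, t, 37), (m, v, 26), (m, v, 37), (p, t, 26), (p, t, 37), (p, u, 26), (p, u, 37), (z, t, 34)}.
π_{E, F} gives {(m, 26), (m, 37), (n, 30), (t, 26), (t, 34), (t, 37), (u, 26), (u, 37), (v, 26), (v, 37)} (2 duplicate(s) eliminated).

{(m, 26), (m, 37), (n, 30), (t, 26), (t, 34), (t, 37), (u, 26), (u, 37), (v, 26), (v, 37)}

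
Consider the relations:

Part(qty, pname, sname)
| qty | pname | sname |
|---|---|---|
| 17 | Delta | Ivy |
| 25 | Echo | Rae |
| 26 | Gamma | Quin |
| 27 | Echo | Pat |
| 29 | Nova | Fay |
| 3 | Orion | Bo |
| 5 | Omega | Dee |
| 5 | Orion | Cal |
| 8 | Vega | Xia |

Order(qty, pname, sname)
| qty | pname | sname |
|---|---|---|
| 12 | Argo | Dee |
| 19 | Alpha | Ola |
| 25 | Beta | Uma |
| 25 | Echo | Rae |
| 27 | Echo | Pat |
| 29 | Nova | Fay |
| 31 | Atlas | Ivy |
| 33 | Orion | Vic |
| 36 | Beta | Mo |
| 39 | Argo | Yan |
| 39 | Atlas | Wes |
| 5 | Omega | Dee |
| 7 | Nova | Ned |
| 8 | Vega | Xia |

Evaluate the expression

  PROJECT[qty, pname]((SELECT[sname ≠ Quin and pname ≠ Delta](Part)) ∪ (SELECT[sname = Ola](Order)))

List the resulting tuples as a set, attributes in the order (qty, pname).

Filtering on sname ≠ Quin and pname ≠ Delta leaves {(25, Echo, Rae), (27, Echo, Pat), (29, Nova, Fay), (3, Orion, Bo), (5, Omega, Dee), (5, Orion, Cal), (8, Vega, Xia)}.
Filtering on sname = Ola leaves {(19, Alpha, Ola)}.
Taking the union: {(19, Alpha, Ola), (25, Echo, Rae), (27, Echo, Pat), (29, Nova, Fay), (3, Orion, Bo), (5, Omega, Dee), (5, Orion, Cal), (8, Vega, Xia)}
π_{qty, pname} gives {(19, Alpha), (25, Echo), (27, Echo), (29, Nova), (3, Orion), (5, Omega), (5, Orion), (8, Vega)}.

{(19, Alpha), (25, Echo), (27, Echo), (29, Nova), (3, Orion), (5, Omega), (5, Orion), (8, Vega)}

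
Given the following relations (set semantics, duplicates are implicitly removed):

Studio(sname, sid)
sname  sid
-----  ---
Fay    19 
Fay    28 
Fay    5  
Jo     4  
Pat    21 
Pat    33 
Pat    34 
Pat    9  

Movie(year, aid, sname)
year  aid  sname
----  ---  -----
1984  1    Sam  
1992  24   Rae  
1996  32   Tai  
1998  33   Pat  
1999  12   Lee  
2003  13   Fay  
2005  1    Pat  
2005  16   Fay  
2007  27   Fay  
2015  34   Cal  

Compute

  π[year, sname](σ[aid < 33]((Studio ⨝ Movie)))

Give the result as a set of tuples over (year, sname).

{(2003, Fay), (2005, Fay), (2005, Pat), (2007, Fay)}

Natural join on sname: {(Fay, 19, 2003, 13), (Fay, 19, 2005, 16), (Fay, 19, 2007, 27), (Fay, 28, 2003, 13), (Fay, 28, 2005, 16), (Fay, 28, 2007, 27), (Fay, 5, 2003, 13), (Fay, 5, 2005, 16), (Fay, 5, 2007, 27), (Pat, 21, 1998, 33), (Pat, 21, 2005, 1), (Pat, 33, 1998, 33), (Pat, 33, 2005, 1), (Pat, 34, 1998, 33), (Pat, 34, 2005, 1), (Pat, 9, 1998, 33), (Pat, 9, 2005, 1)}
Apply σ_{aid < 33}; surviving tuples: {(Fay, 19, 2003, 13), (Fay, 19, 2005, 16), (Fay, 19, 2007, 27), (Fay, 28, 2003, 13), (Fay, 28, 2005, 16), (Fay, 28, 2007, 27), (Fay, 5, 2003, 13), (Fay, 5, 2005, 16), (Fay, 5, 2007, 27), (Pat, 21, 2005, 1), (Pat, 33, 2005, 1), (Pat, 34, 2005, 1), (Pat, 9, 2005, 1)}
Keep only column(s) year, sname (9 duplicate(s) eliminated): {(2003, Fay), (2005, Fay), (2005, Pat), (2007, Fay)}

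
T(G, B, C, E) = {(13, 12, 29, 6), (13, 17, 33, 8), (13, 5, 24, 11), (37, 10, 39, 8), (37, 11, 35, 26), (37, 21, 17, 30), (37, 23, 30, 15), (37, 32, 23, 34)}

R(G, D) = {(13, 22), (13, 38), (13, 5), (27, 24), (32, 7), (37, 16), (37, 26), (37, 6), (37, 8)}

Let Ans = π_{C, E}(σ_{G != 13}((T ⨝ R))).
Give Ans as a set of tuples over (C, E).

{(17, 30), (23, 34), (30, 15), (35, 26), (39, 8)}

Joining T and R on G yields {(13, 12, 29, 6, 22), (13, 12, 29, 6, 38), (13, 12, 29, 6, 5), (13, 17, 33, 8, 22), (13, 17, 33, 8, 38), (13, 17, 33, 8, 5), (13, 5, 24, 11, 22), (13, 5, 24, 11, 38), (13, 5, 24, 11, 5), (37, 10, 39, 8, 16), (37, 10, 39, 8, 26), (37, 10, 39, 8, 6), (37, 10, 39, 8, 8), (37, 11, 35, 26, 16), (37, 11, 35, 26, 26), (37, 11, 35, 26, 6), (37, 11, 35, 26, 8), (37, 21, 17, 30, 16), (37, 21, 17, 30, 26), (37, 21, 17, 30, 6), (37, 21, 17, 30, 8), (37, 23, 30, 15, 16), (37, 23, 30, 15, 26), (37, 23, 30, 15, 6), (37, 23, 30, 15, 8), (37, 32, 23, 34, 16), (37, 32, 23, 34, 26), (37, 32, 23, 34, 6), (37, 32, 23, 34, 8)}.
Filtering on G != 13 leaves {(37, 10, 39, 8, 16), (37, 10, 39, 8, 26), (37, 10, 39, 8, 6), (37, 10, 39, 8, 8), (37, 11, 35, 26, 16), (37, 11, 35, 26, 26), (37, 11, 35, 26, 6), (37, 11, 35, 26, 8), (37, 21, 17, 30, 16), (37, 21, 17, 30, 26), (37, 21, 17, 30, 6), (37, 21, 17, 30, 8), (37, 23, 30, 15, 16), (37, 23, 30, 15, 26), (37, 23, 30, 15, 6), (37, 23, 30, 15, 8), (37, 32, 23, 34, 16), (37, 32, 23, 34, 26), (37, 32, 23, 34, 6), (37, 32, 23, 34, 8)}.
Projecting to C, E (15 duplicate(s) eliminated): {(17, 30), (23, 34), (30, 15), (35, 26), (39, 8)}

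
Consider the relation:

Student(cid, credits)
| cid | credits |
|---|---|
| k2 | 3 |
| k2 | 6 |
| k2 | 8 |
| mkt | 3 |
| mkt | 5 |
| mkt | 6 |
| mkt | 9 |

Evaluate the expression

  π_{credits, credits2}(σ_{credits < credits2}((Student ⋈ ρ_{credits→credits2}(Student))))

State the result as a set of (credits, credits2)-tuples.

ρ[credits→credits2]: schema becomes (cid, credits2); tuples unchanged.
Natural join on cid: {(k2, 3, 3), (k2, 3, 6), (k2, 3, 8), (k2, 6, 3), (k2, 6, 6), (k2, 6, 8), (k2, 8, 3), (k2, 8, 6), (k2, 8, 8), (mkt, 3, 3), (mkt, 3, 5), (mkt, 3, 6), (mkt, 3, 9), (mkt, 5, 3), (mkt, 5, 5), (mkt, 5, 6), (mkt, 5, 9), (mkt, 6, 3), (mkt, 6, 5), (mkt, 6, 6), (mkt, 6, 9), (mkt, 9, 3), (mkt, 9, 5), (mkt, 9, 6), (mkt, 9, 9)}
Filtering on credits < credits2 leaves {(k2, 3, 6), (k2, 3, 8), (k2, 6, 8), (mkt, 3, 5), (mkt, 3, 6), (mkt, 3, 9), (mkt, 5, 6), (mkt, 5, 9), (mkt, 6, 9)}.
Keep only column(s) credits, credits2 (1 duplicate(s) eliminated): {(3, 5), (3, 6), (3, 8), (3, 9), (5, 6), (5, 9), (6, 8), (6, 9)}

{(3, 5), (3, 6), (3, 8), (3, 9), (5, 6), (5, 9), (6, 8), (6, 9)}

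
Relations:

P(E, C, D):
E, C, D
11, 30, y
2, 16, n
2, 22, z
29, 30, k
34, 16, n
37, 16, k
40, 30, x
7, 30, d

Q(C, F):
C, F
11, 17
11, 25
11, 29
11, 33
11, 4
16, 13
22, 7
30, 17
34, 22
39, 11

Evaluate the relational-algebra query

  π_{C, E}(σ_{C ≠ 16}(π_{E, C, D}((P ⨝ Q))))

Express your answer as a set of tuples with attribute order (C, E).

P ⋈ Q (natural join on C): {(11, 30, y, 17), (2, 16, n, 13), (2, 22, z, 7), (29, 30, k, 17), (34, 16, n, 13), (37, 16, k, 13), (40, 30, x, 17), (7, 30, d, 17)}
π[E, C, D]: project onto (E, C, D) → {(11, 30, y), (2, 16, n), (2, 22, z), (29, 30, k), (34, 16, n), (37, 16, k), (40, 30, x), (7, 30, d)}
Apply σ_{C ≠ 16}; surviving tuples: {(11, 30, y), (2, 22, z), (29, 30, k), (40, 30, x), (7, 30, d)}
π[C, E]: project onto (C, E) → {(22, 2), (30, 11), (30, 29), (30, 40), (30, 7)}

{(22, 2), (30, 11), (30, 29), (30, 40), (30, 7)}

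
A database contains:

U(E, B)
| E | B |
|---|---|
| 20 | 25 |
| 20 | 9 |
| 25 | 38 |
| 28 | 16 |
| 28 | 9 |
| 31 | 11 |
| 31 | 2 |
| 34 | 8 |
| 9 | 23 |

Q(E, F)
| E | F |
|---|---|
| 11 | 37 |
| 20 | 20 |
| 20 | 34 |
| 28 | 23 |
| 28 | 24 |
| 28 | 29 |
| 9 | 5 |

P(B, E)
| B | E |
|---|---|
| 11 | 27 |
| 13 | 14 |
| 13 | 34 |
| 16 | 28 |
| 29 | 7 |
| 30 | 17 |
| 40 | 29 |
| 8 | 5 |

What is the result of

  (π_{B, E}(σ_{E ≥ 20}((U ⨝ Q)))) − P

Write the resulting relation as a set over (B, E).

U ⋈ Q (natural join on E): {(20, 25, 20), (20, 25, 34), (20, 9, 20), (20, 9, 34), (28, 16, 23), (28, 16, 24), (28, 16, 29), (28, 9, 23), (28, 9, 24), (28, 9, 29), (9, 23, 5)}
σ[E ≥ 20]: keep tuples satisfying E ≥ 20 → {(20, 25, 20), (20, 25, 34), (20, 9, 20), (20, 9, 34), (28, 16, 23), (28, 16, 24), (28, 16, 29), (28, 9, 23), (28, 9, 24), (28, 9, 29)}
Projecting to B, E (6 duplicate(s) eliminated): {(16, 28), (25, 20), (9, 20), (9, 28)}
Difference: {(16, 28), (25, 20), (9, 20), (9, 28)} with {(11, 27), (13, 14), (13, 34), (16, 28), (29, 7), (30, 17), (40, 29), (8, 5)} → {(25, 20), (9, 20), (9, 28)}

{(25, 20), (9, 20), (9, 28)}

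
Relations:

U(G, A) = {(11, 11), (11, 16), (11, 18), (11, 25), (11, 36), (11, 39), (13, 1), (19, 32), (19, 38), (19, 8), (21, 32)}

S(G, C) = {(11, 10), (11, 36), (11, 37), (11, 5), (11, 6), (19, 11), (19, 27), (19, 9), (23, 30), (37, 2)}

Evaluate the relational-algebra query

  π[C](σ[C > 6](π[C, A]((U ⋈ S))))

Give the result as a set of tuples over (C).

{10, 11, 27, 36, 37, 9}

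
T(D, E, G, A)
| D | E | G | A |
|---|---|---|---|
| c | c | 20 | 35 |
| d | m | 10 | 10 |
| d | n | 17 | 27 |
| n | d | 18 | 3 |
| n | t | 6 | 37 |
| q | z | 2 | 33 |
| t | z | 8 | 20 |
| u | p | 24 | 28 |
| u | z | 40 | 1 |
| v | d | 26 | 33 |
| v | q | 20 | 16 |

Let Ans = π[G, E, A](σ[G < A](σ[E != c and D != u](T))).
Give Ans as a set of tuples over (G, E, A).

{(17, n, 27), (2, z, 33), (26, d, 33), (6, t, 37), (8, z, 20)}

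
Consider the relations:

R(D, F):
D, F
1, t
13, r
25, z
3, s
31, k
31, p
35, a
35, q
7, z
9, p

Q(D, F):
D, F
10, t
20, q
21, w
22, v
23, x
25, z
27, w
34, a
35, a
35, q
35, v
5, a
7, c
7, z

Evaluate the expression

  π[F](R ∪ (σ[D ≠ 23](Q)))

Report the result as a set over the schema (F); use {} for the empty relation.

Filtering on D ≠ 23 leaves {(10, t), (20, q), (21, w), (22, v), (25, z), (27, w), (34, a), (35, a), (35, q), (35, v), (5, a), (7, c), (7, z)}.
Union: {(1, t), (13, r), (25, z), (3, s), (31, k), (31, p), (35, a), (35, q), (7, z), (9, p)} with {(10, t), (20, q), (21, w), (22, v), (25, z), (27, w), (34, a), (35, a), (35, q), (35, v), (5, a), (7, c), (7, z)} → {(1, t), (10, t), (13, r), (20, q), (21, w), (22, v), (25, z), (27, w), (3, s), (31, k), (31, p), (34, a), (35, a), (35, q), (35, v), (5, a), (7, c), (7, z), (9, p)}
π[F]: project onto (F) (8 duplicate(s) eliminated) → {a, c, k, p, q, r, s, t, v, w, z}

{a, c, k, p, q, r, s, t, v, w, z}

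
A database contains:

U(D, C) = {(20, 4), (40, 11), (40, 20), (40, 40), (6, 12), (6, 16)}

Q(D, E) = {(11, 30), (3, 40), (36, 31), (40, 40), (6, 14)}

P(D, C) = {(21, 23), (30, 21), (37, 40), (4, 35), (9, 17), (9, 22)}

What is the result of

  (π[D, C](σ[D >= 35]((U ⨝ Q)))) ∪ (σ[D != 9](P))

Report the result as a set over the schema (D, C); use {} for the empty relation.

Natural join on D: {(40, 11, 40), (40, 20, 40), (40, 40, 40), (6, 12, 14), (6, 16, 14)}
Selection D >= 35: {(40, 11, 40), (40, 20, 40), (40, 40, 40)}
π[D, C]: project onto (D, C) → {(40, 11), (40, 20), (40, 40)}
Selection D != 9: {(21, 23), (30, 21), (37, 40), (4, 35)}
Union: {(40, 11), (40, 20), (40, 40)} with {(21, 23), (30, 21), (37, 40), (4, 35)} → {(21, 23), (30, 21), (37, 40), (4, 35), (40, 11), (40, 20), (40, 40)}

{(21, 23), (30, 21), (37, 40), (4, 35), (40, 11), (40, 20), (40, 40)}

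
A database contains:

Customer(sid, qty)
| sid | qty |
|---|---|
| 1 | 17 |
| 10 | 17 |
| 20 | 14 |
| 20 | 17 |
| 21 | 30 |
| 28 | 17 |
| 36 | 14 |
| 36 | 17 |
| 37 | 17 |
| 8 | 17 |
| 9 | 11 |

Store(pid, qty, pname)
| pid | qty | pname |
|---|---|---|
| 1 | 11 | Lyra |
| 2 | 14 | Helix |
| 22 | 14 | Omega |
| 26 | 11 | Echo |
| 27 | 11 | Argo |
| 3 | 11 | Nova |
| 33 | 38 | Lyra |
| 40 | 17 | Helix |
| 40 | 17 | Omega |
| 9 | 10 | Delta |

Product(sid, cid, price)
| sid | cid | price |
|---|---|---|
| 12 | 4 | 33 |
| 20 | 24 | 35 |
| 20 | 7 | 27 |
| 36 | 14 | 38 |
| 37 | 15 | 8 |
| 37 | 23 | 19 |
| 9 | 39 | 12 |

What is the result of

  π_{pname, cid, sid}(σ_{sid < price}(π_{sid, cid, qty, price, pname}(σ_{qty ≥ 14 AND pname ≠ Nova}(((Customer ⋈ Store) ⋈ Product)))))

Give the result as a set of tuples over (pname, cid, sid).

{(Helix, 14, 36), (Helix, 24, 20), (Helix, 7, 20), (Omega, 14, 36), (Omega, 24, 20), (Omega, 7, 20)}

Customer ⋈ Store (natural join on qty): {(1, 17, 40, Helix), (1, 17, 40, Omega), (10, 17, 40, Helix), (10, 17, 40, Omega), (20, 14, 2, Helix), (20, 14, 22, Omega), (20, 17, 40, Helix), (20, 17, 40, Omega), (28, 17, 40, Helix), (28, 17, 40, Omega), (36, 14, 2, Helix), (36, 14, 22, Omega), (36, 17, 40, Helix), (36, 17, 40, Omega), (37, 17, 40, Helix), (37, 17, 40, Omega), (8, 17, 40, Helix), (8, 17, 40, Omega), (9, 11, 1, Lyra), (9, 11, 26, Echo), (9, 11, 27, Argo), (9, 11, 3, Nova)}
(Customer ⋈ Store) ⋈ Product (natural join on sid): {(20, 14, 2, Helix, 24, 35), (20, 14, 2, Helix, 7, 27), (20, 14, 22, Omega, 24, 35), (20, 14, 22, Omega, 7, 27), (20, 17, 40, Helix, 24, 35), (20, 17, 40, Helix, 7, 27), (20, 17, 40, Omega, 24, 35), (20, 17, 40, Omega, 7, 27), (36, 14, 2, Helix, 14, 38), (36, 14, 22, Omega, 14, 38), (36, 17, 40, Helix, 14, 38), (36, 17, 40, Omega, 14, 38), (37, 17, 40, Helix, 15, 8), (37, 17, 40, Helix, 23, 19), (37, 17, 40, Omega, 15, 8), (37, 17, 40, Omega, 23, 19), (9, 11, 1, Lyra, 39, 12), (9, 11, 26, Echo, 39, 12), (9, 11, 27, Argo, 39, 12), (9, 11, 3, Nova, 39, 12)}
Apply σ_{qty ≥ 14 AND pname ≠ Nova}; surviving tuples: {(20, 14, 2, Helix, 24, 35), (20, 14, 2, Helix, 7, 27), (20, 14, 22, Omega, 24, 35), (20, 14, 22, Omega, 7, 27), (20, 17, 40, Helix, 24, 35), (20, 17, 40, Helix, 7, 27), (20, 17, 40, Omega, 24, 35), (20, 17, 40, Omega, 7, 27), (36, 14, 2, Helix, 14, 38), (36, 14, 22, Omega, 14, 38), (36, 17, 40, Helix, 14, 38), (36, 17, 40, Omega, 14, 38), (37, 17, 40, Helix, 15, 8), (37, 17, 40, Helix, 23, 19), (37, 17, 40, Omega, 15, 8), (37, 17, 40, Omega, 23, 19)}
Projecting to sid, cid, qty, price, pname: {(20, 24, 14, 35, Helix), (20, 24, 14, 35, Omega), (20, 24, 17, 35, Helix), (20, 24, 17, 35, Omega), (20, 7, 14, 27, Helix), (20, 7, 14, 27, Omega), (20, 7, 17, 27, Helix), (20, 7, 17, 27, Omega), (36, 14, 14, 38, Helix), (36, 14, 14, 38, Omega), (36, 14, 17, 38, Helix), (36, 14, 17, 38, Omega), (37, 15, 17, 8, Helix), (37, 15, 17, 8, Omega), (37, 23, 17, 19, Helix), (37, 23, 17, 19, Omega)}
Apply σ_{sid < price}; surviving tuples: {(20, 24, 14, 35, Helix), (20, 24, 14, 35, Omega), (20, 24, 17, 35, Helix), (20, 24, 17, 35, Omega), (20, 7, 14, 27, Helix), (20, 7, 14, 27, Omega), (20, 7, 17, 27, Helix), (20, 7, 17, 27, Omega), (36, 14, 14, 38, Helix), (36, 14, 14, 38, Omega), (36, 14, 17, 38, Helix), (36, 14, 17, 38, Omega)}
Projecting to pname, cid, sid (6 duplicate(s) eliminated): {(Helix, 14, 36), (Helix, 24, 20), (Helix, 7, 20), (Omega, 14, 36), (Omega, 24, 20), (Omega, 7, 20)}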